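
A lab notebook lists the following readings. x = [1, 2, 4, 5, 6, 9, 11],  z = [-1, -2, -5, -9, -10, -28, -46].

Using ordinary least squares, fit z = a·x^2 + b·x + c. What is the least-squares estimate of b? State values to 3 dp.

From the data, Σx^2·x^2 = 23396, Σx^2·x = 2474, Σx^2 = 284, Σx·x = 284, Σx = 38, Σ1 = 7.
Moment sums: Σx^2·z = -8508, Σx·z = -888, Σz = -101.
Normal equations: [[23396, 2474, 284]; [2474, 284, 38]; [284, 38, 7]]·[a, b, c]ᵀ = [-8508, -888, -101]ᵀ.
Inverting the 3×3 Gram matrix, [a, b, c]ᵀ = [-15185/31267, 45486/31267, -81985/31267]ᵀ.

b = 1.455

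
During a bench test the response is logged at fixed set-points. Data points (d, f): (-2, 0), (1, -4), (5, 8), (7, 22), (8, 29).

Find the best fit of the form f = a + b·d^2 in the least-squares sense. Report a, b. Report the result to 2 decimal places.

The normal system MᵀM·[a, b]ᵀ = Mᵀf is [[5, 143]; [143, 7139]]·[a, b]ᵀ = [55, 3130]ᵀ.
det = 5·7139 − 143² = 15246.
a = (55·7139 − 143·3130)/15246 = -555/154; b = (5·3130 − 143·55)/15246 = 865/1694.

a = -3.60, b = 0.51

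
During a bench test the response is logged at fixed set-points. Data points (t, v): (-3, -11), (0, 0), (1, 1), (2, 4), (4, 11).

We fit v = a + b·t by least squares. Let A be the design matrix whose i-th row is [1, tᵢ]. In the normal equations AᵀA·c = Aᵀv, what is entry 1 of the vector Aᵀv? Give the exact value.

5

Entry 1 ↔ basis 1, so (Aᵀv)_{1} = Σᵢ vᵢ = (1)·(-11) + (1)·(0) + (1)·(1) + (1)·(4) + (1)·(11) = 5.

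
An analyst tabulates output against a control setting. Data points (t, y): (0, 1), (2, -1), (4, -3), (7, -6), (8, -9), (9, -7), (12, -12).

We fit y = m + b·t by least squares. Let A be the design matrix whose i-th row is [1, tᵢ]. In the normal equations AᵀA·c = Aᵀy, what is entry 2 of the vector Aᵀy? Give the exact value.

Entry 2 ↔ basis t, so (Aᵀy)_{2} = Σᵢ (t)·yᵢ = (0)·(1) + (2)·(-1) + (4)·(-3) + (7)·(-6) + (8)·(-9) + (9)·(-7) + (12)·(-12) = -335.

-335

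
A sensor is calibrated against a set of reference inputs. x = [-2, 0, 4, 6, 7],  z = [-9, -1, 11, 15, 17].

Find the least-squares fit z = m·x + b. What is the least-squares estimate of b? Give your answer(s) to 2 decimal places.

b = -2.00

From the data, Σx·x = 105, Σx = 15, Σ1 = 5.
Moment sums: Σx·z = 271, Σz = 33.
Δ = 105·5 − 15² = 300.
m = (271·5 − 15·33)/300 = 43/15; b = (105·33 − 15·271)/300 = -2.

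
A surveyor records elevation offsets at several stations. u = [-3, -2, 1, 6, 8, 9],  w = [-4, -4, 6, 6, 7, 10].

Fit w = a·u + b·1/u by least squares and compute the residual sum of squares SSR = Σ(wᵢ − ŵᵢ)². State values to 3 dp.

MᵀM·[a, b]ᵀ = Mᵀw reads: 195·a + 6·b = 208;  6·a + (7345/5184)·b = 887/72.
Eliminating b: (7345/5184)·(row 1) − 6·(row 2) gives (415217/1728)·a = (7345/5184)·208 − 6·(887/72) = 17884/81, so a = 1144576/1245651.
Then b = ((887/72) − 6·(1144576/1245651))/(7345/5184) = 1994616/415217.
Residuals: 148580/415217, 298472/1245651, 345482/1245651, -130286/415217, -1185032/1245651, 496818/415217; SSR = 3360212/1245651.

SSR = 2.698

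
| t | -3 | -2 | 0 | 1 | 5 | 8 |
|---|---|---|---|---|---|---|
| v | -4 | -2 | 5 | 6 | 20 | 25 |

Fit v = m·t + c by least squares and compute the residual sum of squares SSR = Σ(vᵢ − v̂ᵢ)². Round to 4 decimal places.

Entries of XᵀX: Σt·t = 103, Σt = 9, Σ1 = 6.
And Σt·v = 322, Σv = 50.
So XᵀX·[m, c]ᵀ = Xᵀv: [[103, 9]; [9, 6]]·[m, c]ᵀ = [322, 50]ᵀ.
Eliminating c: 6·(row 1) − 9·(row 2) gives 537·m = 6·322 − 9·50 = 1482, so m = 494/179.
Then c = (50 − 9·(494/179))/6 = 2252/537.
Residuals: 46/537, -362/537, 433/537, -512/537, 1078/537, -683/537; SSR = 4118/537.

SSR = 7.6685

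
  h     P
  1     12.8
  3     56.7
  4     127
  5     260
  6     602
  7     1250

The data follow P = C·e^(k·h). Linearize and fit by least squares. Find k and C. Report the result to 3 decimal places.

k = 0.767, C = 5.837

Linearized form: ln P = k·h + ln C. From the 6 transformed points,
Σh = 26.0000, Σ(h)² = 136.0000, Σln P = 30.5232, Σh·ln P = 150.1608.
Equations: 136.0000·k + 26.0000·ln C = 150.1608;  26.0000·k + 6·ln C = 30.5232.
Slope k = (n·Σh·ln P − Σh·Σln P)/(n·Σ(h)² − (Σh)²) = (6·150.1608 − 26.0000·30.5232)/140.0000 = 0.76686; ln C = (Σln P − k·Σh)/n = 1.76415, so C = exp(1.76415) = 5.83663.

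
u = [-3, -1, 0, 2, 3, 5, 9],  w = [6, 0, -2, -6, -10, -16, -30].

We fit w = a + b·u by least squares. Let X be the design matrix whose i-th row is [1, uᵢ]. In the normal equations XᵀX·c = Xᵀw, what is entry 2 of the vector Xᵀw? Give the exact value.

-410

Entry 2 ↔ basis u, so (Xᵀw)_{2} = Σᵢ (u)·wᵢ = (-3)·(6) + (-1)·(0) + (0)·(-2) + (2)·(-6) + (3)·(-10) + (5)·(-16) + (9)·(-30) = -410.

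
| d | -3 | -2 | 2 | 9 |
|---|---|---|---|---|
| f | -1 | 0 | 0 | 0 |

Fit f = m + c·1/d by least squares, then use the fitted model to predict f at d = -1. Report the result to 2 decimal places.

f̂ = -0.68

Compute the Gram sums: Σ1 = 4, Σ1/d = -2/9, Σ1/d·1/d = 101/162.
And Σf = -1, Σ1/d·f = 1/3.
AᵀA·[m, c]ᵀ = Aᵀf becomes [[4, -2/9]; [-2/9, 101/162]]·[m, c]ᵀ = [-1, 1/3]ᵀ.
Determinant 4·(101/162) − (-2/9)² = 22/9.
m = ((-1)·(101/162) − (-2/9)·(1/3))/(22/9) = -89/396; c = (4·(1/3) − (-2/9)·(-1))/(22/9) = 5/11.
At d = -1: f̂ = (-89/396)·(1) + (5/11)·(-1) = -269/396.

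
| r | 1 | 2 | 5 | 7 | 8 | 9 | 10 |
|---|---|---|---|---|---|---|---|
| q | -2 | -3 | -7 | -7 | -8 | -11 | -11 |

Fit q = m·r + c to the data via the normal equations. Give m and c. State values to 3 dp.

m = -0.986, c = -1.083

MᵀM·[m, c]ᵀ = Mᵀq reads: 324·m + 42·c = -365;  42·m + 7·c = -49.
(Σr·r = 324, Σr = 42, Σ1 = 7, Σr·q = -365, Σq = -49.)
det = 324·7 − 42² = 504.
m = ((-365)·7 − 42·(-49))/504 = -71/72; c = (324·(-49) − 42·(-365))/504 = -13/12.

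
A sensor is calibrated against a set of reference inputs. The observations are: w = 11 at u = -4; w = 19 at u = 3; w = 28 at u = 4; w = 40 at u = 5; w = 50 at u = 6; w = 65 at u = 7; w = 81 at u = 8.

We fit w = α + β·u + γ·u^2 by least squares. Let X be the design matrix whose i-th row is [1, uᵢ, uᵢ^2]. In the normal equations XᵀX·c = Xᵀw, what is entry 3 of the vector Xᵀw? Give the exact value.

11964

Entry 3 ↔ basis u^2, so (Xᵀw)_{3} = Σᵢ (u^2)·wᵢ = (16)·(11) + (9)·(19) + (16)·(28) + (25)·(40) + (36)·(50) + (49)·(65) + (64)·(81) = 11964.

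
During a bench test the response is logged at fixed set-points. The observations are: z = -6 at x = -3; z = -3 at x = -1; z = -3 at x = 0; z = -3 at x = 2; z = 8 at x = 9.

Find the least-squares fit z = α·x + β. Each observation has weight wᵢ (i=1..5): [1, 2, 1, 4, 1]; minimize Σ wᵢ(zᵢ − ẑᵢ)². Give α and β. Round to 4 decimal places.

α = 1.0580, β = -3.5217

Normal-equation sums: Σwᵢ·x·x = 108, Σwᵢ·x = 12, Σwᵢ·1 = 9.
And Σwᵢ·x·z = 72, Σwᵢ·z = -19.
Δ = 108·9 − 12² = 828.
α = (72·9 − 12·(-19))/828 = 73/69; β = (108·(-19) − 12·72)/828 = -81/23.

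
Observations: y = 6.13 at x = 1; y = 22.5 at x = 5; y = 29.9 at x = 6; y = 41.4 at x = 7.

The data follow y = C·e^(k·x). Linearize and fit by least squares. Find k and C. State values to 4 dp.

Let Y = ln y. Fitting Y = k·x + ln C by least squares:
Σx = 19.0000, Σ(x)² = 111.0000, Σln y = 12.0478, Σx·ln y = 63.8309.
Equations: 111.0000·k + 19.0000·ln C = 63.8309;  19.0000·k + 4·ln C = 12.0478.
Slope k = (n·Σx·ln y − Σx·Σln y)/(n·Σ(x)² − (Σx)²) = (4·63.8309 − 19.0000·12.0478)/83.0000 = 0.31825; ln C = (Σln y − k·Σx)/n = 1.50029, so C = exp(1.50029) = 4.48301.

k = 0.3182, C = 4.4830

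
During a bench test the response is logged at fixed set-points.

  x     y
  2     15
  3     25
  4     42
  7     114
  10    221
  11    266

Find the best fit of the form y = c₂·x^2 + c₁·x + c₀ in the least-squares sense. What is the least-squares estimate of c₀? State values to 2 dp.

c₀ = 3.09

Compute the Gram sums: Σx^2·x^2 = 27395, Σx^2·x = 2773, Σx^2 = 299, Σx·x = 299, Σx = 37, Σ1 = 6.
And Σx^2·y = 60829, Σx·y = 6207, Σy = 683.
Inverting the 3×3 Gram matrix, [c₂, c₁, c₀]ᵀ = [377/186, 7343/4650, 2394/775]ᵀ.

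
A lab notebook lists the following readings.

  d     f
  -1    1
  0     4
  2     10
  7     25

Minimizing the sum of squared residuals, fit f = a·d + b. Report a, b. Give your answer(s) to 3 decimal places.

a = 3.000, b = 4.000

Normal-equation sums: Σd·d = 54, Σd = 8, Σ1 = 4.
For Xᵀf: Σd·f = 194, Σf = 40.
XᵀX·[a, b]ᵀ = Xᵀf becomes [[54, 8]; [8, 4]]·[a, b]ᵀ = [194, 40]ᵀ.
Determinant 54·4 − 8² = 152.
a = (194·4 − 8·40)/152 = 3; b = (54·40 − 8·194)/152 = 4.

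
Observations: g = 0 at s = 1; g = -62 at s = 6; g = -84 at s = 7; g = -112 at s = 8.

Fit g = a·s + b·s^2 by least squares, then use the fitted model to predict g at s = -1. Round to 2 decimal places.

Setting ∂/∂a … = 0 gives: 150·a + 1072·b = -1856;  1072·a + 7794·b = -13516.
(Σs·s = 150, Σs·s^2 = 1072, Σs^2·s^2 = 7794, Σs·g = -1856, Σs^2·g = -13516.)
Eliminating b: 7794·(row 1) − 1072·(row 2) gives 19916·a = 7794·(-1856) − 1072·(-13516) = 23488, so a = 5872/4979.
Then b = ((-13516) − 1072·(5872/4979))/7794 = -9442/4979.
At s = -1: ĝ = (5872/4979)·(-1) + (-9442/4979)·(1) = -1178/383.

ĝ = -3.08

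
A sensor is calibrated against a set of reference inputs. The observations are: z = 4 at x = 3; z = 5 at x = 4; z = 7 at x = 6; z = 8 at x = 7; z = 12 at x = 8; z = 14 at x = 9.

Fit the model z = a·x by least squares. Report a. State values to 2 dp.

a = 1.38

Normal-equation sums: Σx·x = 255.
Moment sums: Σx·z = 352.
a = 352/255 = 1.38039.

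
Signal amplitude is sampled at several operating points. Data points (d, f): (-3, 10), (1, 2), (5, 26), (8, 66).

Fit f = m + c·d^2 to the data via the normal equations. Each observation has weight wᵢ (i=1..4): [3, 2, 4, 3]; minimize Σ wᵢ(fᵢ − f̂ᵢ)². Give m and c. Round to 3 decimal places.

m = 0.786, c = 1.017

Forming MᵀWM = [[12, 321]; [321, 15033]] and MᵀWf = [336, 15546]ᵀ gives MᵀWM·[m, c]ᵀ = MᵀWf.
Determinant 12·15033 − 321² = 77355.
m = (336·15033 − 321·15546)/77355 = 6758/8595; c = (12·15546 − 321·336)/77355 = 8744/8595.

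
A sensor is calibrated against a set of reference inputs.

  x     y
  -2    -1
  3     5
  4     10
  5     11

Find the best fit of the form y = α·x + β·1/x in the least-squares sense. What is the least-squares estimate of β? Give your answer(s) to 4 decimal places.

Setting ∂/∂α … = 0 gives: 54·α + 4·β = 112;  4·α + (1669/3600)·β = 103/15.
Determinant 54·(1669/3600) − 4² = 1807/200.
α = (112·(1669/3600) − 4·(103/15))/(1807/200) = 44024/16263; β = (54·(103/15) − 4·112)/(1807/200) = -15440/1807.

β = -8.5445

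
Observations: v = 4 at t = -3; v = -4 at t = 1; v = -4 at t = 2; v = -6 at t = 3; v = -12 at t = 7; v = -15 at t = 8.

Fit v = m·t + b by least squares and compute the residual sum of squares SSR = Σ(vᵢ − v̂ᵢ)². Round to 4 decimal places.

Sums needed: Σt·t = 136, Σt = 18, Σ1 = 6.
Moment sums: Σt·v = -246, Σv = -37.
MᵀM·[m, b]ᵀ = Mᵀv becomes [[136, 18]; [18, 6]]·[m, b]ᵀ = [-246, -37]ᵀ.
det = 136·6 − 18² = 492.
m = ((-246)·6 − 18·(-37))/492 = -135/82; b = (136·(-37) − 18·(-246))/492 = -151/123.
Residuals: 71/246, -277/246, 64/123, 1/6, 185/246, -74/123; SSR = 317/123.

SSR = 2.5772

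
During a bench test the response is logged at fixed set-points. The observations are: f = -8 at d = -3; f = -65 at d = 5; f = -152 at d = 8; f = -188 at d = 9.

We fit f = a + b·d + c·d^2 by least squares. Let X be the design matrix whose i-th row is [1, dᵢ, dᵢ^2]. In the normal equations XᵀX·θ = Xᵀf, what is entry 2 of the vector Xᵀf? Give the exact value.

-3209

Entry 2 ↔ basis d, so (Xᵀf)_{2} = Σᵢ (d)·fᵢ = (-3)·(-8) + (5)·(-65) + (8)·(-152) + (9)·(-188) = -3209.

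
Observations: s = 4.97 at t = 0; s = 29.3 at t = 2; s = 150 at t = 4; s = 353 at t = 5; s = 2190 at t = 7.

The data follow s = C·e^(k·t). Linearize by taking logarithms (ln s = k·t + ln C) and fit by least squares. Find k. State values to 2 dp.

With ln sᵢ as the transformed response and tᵢ as the regressor:
XᵀX = [[94.0000, 18.0000]; [18.0000, 5]], rhs = [109.9717, 23.5498]ᵀ  (here Σt = 18.0000, Σ(t)² = 94.0000, Σln s = 23.5498, Σt·ln s = 109.9717).
Solving (det = 146.0000): k = 0.86276, ln C = 1.60403.

k = 0.86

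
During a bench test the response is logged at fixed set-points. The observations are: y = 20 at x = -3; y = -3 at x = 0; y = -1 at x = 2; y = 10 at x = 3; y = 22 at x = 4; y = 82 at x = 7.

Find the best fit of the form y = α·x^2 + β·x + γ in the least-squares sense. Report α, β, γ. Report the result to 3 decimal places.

From the data, Σx^2·x^2 = 2835, Σx^2·x = 415, Σx^2 = 87, Σx·x = 87, Σx = 13, Σ1 = 6.
For Mᵀy: Σx^2·y = 4636, Σx·y = 630, Σy = 130.
MᵀM·[α, β, γ]ᵀ = Mᵀy becomes [[2835, 415, 87]; [415, 87, 13]; [87, 13, 6]]·[α, β, γ]ᵀ = [4636, 630, 130]ᵀ.
Solving the 3×3 system (Gaussian elimination) gives α = 82953/41272, β = -74999/41272, γ = -73047/20636.

α = 2.010, β = -1.817, γ = -3.540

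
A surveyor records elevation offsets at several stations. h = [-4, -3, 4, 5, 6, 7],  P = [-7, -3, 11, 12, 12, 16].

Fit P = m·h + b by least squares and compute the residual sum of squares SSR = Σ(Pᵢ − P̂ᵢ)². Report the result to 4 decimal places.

SSR = 6.6549

The normal system AᵀA·[m, b]ᵀ = AᵀP is [[151, 15]; [15, 6]]·[m, b]ᵀ = [325, 41]ᵀ.
Eliminating b: 6·(row 1) − 15·(row 2) gives 681·m = 6·325 − 15·41 = 1335, so m = 445/227.
Then b = (41 − 15·(445/227))/6 = 1316/681.
Residuals: -743/681, 646/681, 835/681, 181/681, -1154/681, 235/681; SSR = 4532/681.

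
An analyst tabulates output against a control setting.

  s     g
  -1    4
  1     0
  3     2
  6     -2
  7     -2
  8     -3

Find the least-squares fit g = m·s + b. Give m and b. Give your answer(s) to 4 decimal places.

Sums needed: Σs·s = 160, Σs = 24, Σ1 = 6.
Moment sums: Σs·g = -48, Σg = -1.
AᵀA·[m, b]ᵀ = Aᵀg becomes [[160, 24]; [24, 6]]·[m, b]ᵀ = [-48, -1]ᵀ.
Eliminating b: 6·(row 1) − 24·(row 2) gives 384·m = 6·(-48) − 24·(-1) = -264, so m = -11/16.
Then b = ((-1) − 24·(-11/16))/6 = 31/12.

m = -0.6875, b = 2.5833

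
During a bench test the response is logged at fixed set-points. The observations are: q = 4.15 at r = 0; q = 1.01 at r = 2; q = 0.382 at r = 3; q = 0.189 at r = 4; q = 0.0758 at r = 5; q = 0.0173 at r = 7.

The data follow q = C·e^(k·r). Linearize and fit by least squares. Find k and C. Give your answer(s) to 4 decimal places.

k = -0.7938, C = 4.3620

Taking logs, ln q = k·r + ln C, so regress ln q on r.
Σr = 21.0000, Σ(r)² = 103.0000, Σln q = -7.8320, Σr·ln q = -50.8288.
Equations: 103.0000·k + 21.0000·ln C = -50.8288;  21.0000·k + 6·ln C = -7.8320.
Slope k = (n·Σr·ln q − Σr·Σln q)/(n·Σ(r)² − (Σr)²) = (6·-50.8288 − 21.0000·-7.8320)/177.0000 = -0.79379; ln C = (Σln q − k·Σr)/n = 1.47293, so C = exp(1.47293) = 4.36201.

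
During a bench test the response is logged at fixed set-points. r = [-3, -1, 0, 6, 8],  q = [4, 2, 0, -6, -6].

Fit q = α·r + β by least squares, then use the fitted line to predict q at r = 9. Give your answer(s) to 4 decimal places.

XᵀX·[α, β]ᵀ = Xᵀq reads: 110·α + 10·β = -98;  10·α + 5·β = -6.
Δ = 110·5 − 10² = 450.
α = ((-98)·5 − 10·(-6))/450 = -43/45; β = (110·(-6) − 10·(-98))/450 = 32/45.
At r = 9: q̂ = (-43/45)·(9) + (32/45)·(1) = -71/9.

q̂ = -7.8889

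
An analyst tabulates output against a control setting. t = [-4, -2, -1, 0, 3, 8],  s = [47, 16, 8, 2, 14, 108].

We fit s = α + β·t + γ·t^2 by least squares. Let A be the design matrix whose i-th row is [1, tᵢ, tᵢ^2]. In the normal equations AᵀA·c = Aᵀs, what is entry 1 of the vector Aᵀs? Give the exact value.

195

Entry 1 ↔ basis 1, so (Aᵀs)_{1} = Σᵢ sᵢ = (1)·(47) + (1)·(16) + (1)·(8) + (1)·(2) + (1)·(14) + (1)·(108) = 195.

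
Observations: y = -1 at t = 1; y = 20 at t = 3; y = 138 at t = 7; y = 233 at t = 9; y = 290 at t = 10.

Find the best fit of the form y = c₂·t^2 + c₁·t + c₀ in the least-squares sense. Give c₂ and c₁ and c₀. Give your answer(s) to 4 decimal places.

From the data, Σt^2·t^2 = 19044, Σt^2·t = 2100, Σt^2 = 240, Σt·t = 240, Σt = 30, Σ1 = 5.
Moment sums: Σt^2·y = 54814, Σt·y = 6022, Σy = 680.
Normal equations: [[19044, 2100, 240]; [2100, 240, 30]; [240, 30, 5]]·[c₂, c₁, c₀]ᵀ = [54814, 6022, 680]ᵀ.
Inverting the 3×3 Gram matrix, [c₂, c₁, c₀]ᵀ = [203/66, -22/15, -156/55]ᵀ.

c₂ = 3.0758, c₁ = -1.4667, c₀ = -2.8364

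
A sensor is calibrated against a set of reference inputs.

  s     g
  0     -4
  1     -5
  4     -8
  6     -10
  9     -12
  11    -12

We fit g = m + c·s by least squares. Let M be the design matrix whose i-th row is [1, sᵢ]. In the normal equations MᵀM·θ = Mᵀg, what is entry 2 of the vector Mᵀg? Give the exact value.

-337

Entry 2 ↔ basis s, so (Mᵀg)_{2} = Σᵢ (s)·gᵢ = (0)·(-4) + (1)·(-5) + (4)·(-8) + (6)·(-10) + (9)·(-12) + (11)·(-12) = -337.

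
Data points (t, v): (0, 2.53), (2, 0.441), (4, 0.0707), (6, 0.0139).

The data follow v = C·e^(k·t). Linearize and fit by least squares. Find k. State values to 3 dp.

k = -0.872

Taking logs, ln v = k·t + ln C, so regress ln v on t.
Σt = 12.0000, Σ(t)² = 56.0000, Σln v = -6.8157, Σt·ln v = -37.8899.
Equations: 56.0000·k + 12.0000·ln C = -37.8899;  12.0000·k + 4·ln C = -6.8157.
Δ = 56.0000·4 − (12.0000)² = 80.0000; k = (-37.8899·4 − 12.0000·-6.8157)/80.0000 = -0.87214, ln C = (56.0000·-6.8157 − 12.0000·-37.8899)/80.0000 = 0.91251.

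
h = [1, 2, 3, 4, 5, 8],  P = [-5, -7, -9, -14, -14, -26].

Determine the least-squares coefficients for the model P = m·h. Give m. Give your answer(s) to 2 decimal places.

Entries of AᵀA: Σh·h = 119.
Moment sums: Σh·P = -380.
m = (-380)/119 = -3.19328.

m = -3.19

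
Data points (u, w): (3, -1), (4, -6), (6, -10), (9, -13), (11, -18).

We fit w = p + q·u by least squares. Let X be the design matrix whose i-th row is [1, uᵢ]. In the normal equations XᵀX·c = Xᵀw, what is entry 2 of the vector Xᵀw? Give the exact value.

-402

Entry 2 ↔ basis u, so (Xᵀw)_{2} = Σᵢ (u)·wᵢ = (3)·(-1) + (4)·(-6) + (6)·(-10) + (9)·(-13) + (11)·(-18) = -402.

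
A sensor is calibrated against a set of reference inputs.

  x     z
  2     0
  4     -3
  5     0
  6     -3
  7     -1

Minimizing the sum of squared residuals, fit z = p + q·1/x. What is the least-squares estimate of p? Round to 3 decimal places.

p = -2.519

Setting ∂/∂p … = 0 gives: 5·p + (529/420)·q = -7;  (529/420)·p + (70681/176400)·q = -39/28.
(Σ1 = 5, Σ1/x = 529/420, Σ1/x·1/x = 70681/176400, Σz = -7, Σ1/x·z = -39/28.)
det = 5·(70681/176400) − (529/420)² = 18391/44100.
p = ((-7)·(70681/176400) − (529/420)·(-39/28))/(18391/44100) = -92651/36782; q = (5·(-39/28) − (529/420)·(-7))/(18391/44100) = 81690/18391.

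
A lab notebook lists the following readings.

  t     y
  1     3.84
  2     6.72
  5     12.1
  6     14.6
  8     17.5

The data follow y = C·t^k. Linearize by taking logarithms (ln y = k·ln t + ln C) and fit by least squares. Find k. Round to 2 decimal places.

Taking logs, ln y = k·ln t + ln C, so regress ln y on ln t.
XᵀX = [[10.6052, 6.1738]; [6.1738, 5]], rhs = [16.0887, 11.2870]ᵀ  (here Σln t = 6.1738, Σ(ln t)² = 10.6052, Σln y = 11.2870, Σln t·ln y = 16.0887).
Solving (det = 14.9105): k = 0.72164, ln C = 1.36635.

k = 0.72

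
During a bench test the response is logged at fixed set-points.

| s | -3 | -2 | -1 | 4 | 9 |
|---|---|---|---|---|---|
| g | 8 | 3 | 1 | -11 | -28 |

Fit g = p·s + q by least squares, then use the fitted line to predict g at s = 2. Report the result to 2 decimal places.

ĝ = -7.11

Compute the Gram sums: Σs·s = 111, Σs = 7, Σ1 = 5.
Right-hand side: Σs·g = -327, Σg = -27.
Δ = 111·5 − 7² = 506.
p = ((-327)·5 − 7·(-27))/506 = -723/253; q = (111·(-27) − 7·(-327))/506 = -354/253.
At s = 2: ĝ = (-723/253)·(2) + (-354/253)·(1) = -1800/253.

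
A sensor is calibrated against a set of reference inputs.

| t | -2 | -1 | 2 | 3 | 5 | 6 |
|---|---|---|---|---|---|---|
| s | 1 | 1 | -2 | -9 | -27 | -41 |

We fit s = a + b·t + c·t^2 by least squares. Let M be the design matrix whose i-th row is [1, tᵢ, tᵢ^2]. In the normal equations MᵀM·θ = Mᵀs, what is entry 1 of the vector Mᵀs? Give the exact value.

Entry 1 ↔ basis 1, so (Mᵀs)_{1} = Σᵢ sᵢ = (1)·(1) + (1)·(1) + (1)·(-2) + (1)·(-9) + (1)·(-27) + (1)·(-41) = -77.

-77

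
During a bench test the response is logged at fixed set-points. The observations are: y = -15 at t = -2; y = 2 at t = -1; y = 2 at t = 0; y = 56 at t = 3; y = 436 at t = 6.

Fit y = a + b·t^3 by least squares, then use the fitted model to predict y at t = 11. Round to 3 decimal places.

ŷ = 2675.071

Compute the Gram sums: Σ1 = 5, Σt^3 = 234, Σt^3·t^3 = 47450.
Moment sums: Σy = 481, Σt^3·y = 95806.
So AᵀA·[a, b]ᵀ = Aᵀy: [[5, 234]; [234, 47450]]·[a, b]ᵀ = [481, 95806]ᵀ.
Eliminating b: 47450·(row 1) − 234·(row 2) gives 182494·a = 47450·481 − 234·95806 = 404846, so a = 15571/7019.
Then b = (95806 − 234·(15571/7019))/47450 = 183238/91247.
At t = 11: ŷ = (15571/7019)·(1) + (183238/91247)·(1331) = 244092201/91247.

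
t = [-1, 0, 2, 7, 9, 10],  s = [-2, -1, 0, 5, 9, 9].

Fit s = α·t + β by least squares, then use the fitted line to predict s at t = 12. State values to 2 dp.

ŝ = 11.13

The normal system AᵀA·[α, β]ᵀ = Aᵀs is [[235, 27]; [27, 6]]·[α, β]ᵀ = [208, 20]ᵀ.
Eliminating β: 6·(row 1) − 27·(row 2) gives 681·α = 6·208 − 27·20 = 708, so α = 236/227.
Then β = (20 − 27·(236/227))/6 = -916/681.
At t = 12: ŝ = (236/227)·(12) + (-916/681)·(1) = 7580/681.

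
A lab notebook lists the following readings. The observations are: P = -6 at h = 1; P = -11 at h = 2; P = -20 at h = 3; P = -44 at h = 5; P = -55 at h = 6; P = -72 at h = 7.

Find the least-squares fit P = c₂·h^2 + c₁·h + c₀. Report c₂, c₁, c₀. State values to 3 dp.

c₂ = -0.908, c₁ = -3.806, c₀ = -0.673

Forming XᵀX = [[4420, 720, 124]; [720, 124, 24]; [124, 24, 6]] and XᵀP = [-6838, -1142, -208]ᵀ gives XᵀX·[c₂, c₁, c₀]ᵀ = XᵀP.
Inverting the 3×3 Gram matrix, [c₂, c₁, c₀]ᵀ = [-89/98, -373/98, -33/49]ᵀ.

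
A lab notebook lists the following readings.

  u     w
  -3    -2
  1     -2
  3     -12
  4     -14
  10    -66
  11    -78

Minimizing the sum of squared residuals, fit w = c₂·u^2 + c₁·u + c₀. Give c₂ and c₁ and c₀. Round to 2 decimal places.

c₂ = -0.51, c₁ = -1.37, c₀ = -1.32

AᵀA·[c₂, c₁, c₀]ᵀ = Aᵀw reads: 25060·c₂ + 2396·c₁ + 256·c₀ = -16390;  2396·c₂ + 256·c₁ + 26·c₀ = -1606;  256·c₂ + 26·c₁ + 6·c₀ = -174.
(Σu^2·u^2 = 25060, Σu^2·u = 2396, Σu^2 = 256, Σu·u = 256, Σu = 26, Σ1 = 6, Σu^2·w = -16390, Σu·w = -1606, Σw = -174.)
Row-reducing yields c₂ = -28333/55626, c₁ = -190783/139065, c₀ = -61324/46355.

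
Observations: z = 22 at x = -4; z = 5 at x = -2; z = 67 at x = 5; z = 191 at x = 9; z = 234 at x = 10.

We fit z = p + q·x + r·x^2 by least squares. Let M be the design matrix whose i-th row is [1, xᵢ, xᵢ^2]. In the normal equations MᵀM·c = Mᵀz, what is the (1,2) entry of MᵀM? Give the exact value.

Row 1 ↔ basis 1, column 2 ↔ basis x, so (MᵀM)_{1,2} = Σᵢ x = (1)·(-4) + (1)·(-2) + (1)·(5) + (1)·(9) + (1)·(10) = 18.

18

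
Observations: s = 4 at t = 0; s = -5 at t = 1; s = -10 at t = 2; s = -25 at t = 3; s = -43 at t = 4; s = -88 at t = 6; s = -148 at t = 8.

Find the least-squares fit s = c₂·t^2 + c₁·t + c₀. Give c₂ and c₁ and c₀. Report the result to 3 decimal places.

From the data, Σt^2·t^2 = 5746, Σt^2·t = 828, Σt^2 = 130, Σt·t = 130, Σt = 24, Σ1 = 7.
For Aᵀs: Σt^2·s = -13598, Σt·s = -1984, Σs = -315.
AᵀA·[c₂, c₁, c₀]ᵀ = Aᵀs becomes [[5746, 828, 130]; [828, 130, 24]; [130, 24, 7]]·[c₂, c₁, c₀]ᵀ = [-13598, -1984, -315]ᵀ.
Inverting the 3×3 Gram matrix, [c₂, c₁, c₀]ᵀ = [-6026/3207, -4160/1069, 10385/3207]ᵀ.

c₂ = -1.879, c₁ = -3.891, c₀ = 3.238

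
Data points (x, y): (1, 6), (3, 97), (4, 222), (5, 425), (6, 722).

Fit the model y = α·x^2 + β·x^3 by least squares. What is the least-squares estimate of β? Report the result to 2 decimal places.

Compute the Gram sums: Σx^2·x^2 = 2259, Σx^2·x^3 = 12169, Σx^3·x^3 = 67107.
Right-hand side: Σx^2·y = 41048, Σx^3·y = 225910.
Normal equations: [[2259, 12169]; [12169, 67107]]·[α, β]ᵀ = [41048, 225910]ᵀ.
Determinant 2259·67107 − 12169² = 3510152.
α = (41048·67107 − 12169·225910)/3510152 = 2754673/1755076; β = (2259·225910 − 12169·41048)/3510152 = 5408789/1755076.

β = 3.08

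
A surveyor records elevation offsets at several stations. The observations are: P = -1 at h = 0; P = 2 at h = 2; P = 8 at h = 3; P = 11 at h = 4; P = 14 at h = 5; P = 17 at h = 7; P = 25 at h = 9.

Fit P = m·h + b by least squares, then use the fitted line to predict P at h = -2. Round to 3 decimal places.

P̂ = -7.320

Normal-equation sums: Σh·h = 184, Σh = 30, Σ1 = 7.
And Σh·P = 486, ΣP = 76.
Normal equations: [[184, 30]; [30, 7]]·[m, b]ᵀ = [486, 76]ᵀ.
Eliminating b: 7·(row 1) − 30·(row 2) gives 388·m = 7·486 − 30·76 = 1122, so m = 561/194.
Then b = (76 − 30·(561/194))/7 = -149/97.
At h = -2: P̂ = (561/194)·(-2) + (-149/97)·(1) = -710/97.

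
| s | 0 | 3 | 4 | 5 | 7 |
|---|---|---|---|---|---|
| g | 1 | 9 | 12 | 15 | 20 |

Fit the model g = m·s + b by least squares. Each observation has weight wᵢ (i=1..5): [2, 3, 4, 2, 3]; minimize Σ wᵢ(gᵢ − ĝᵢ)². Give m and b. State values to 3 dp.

m = 2.734, b = 0.991

Compute the Gram sums: Σwᵢ·s·s = 288, Σwᵢ·s = 56, Σwᵢ·1 = 14.
Right-hand side: Σwᵢ·s·g = 843, Σwᵢ·g = 167.
Eliminating b: 14·(row 1) − 56·(row 2) gives 896·m = 14·843 − 56·167 = 2450, so m = 175/64.
Then b = (167 − 56·(175/64))/14 = 111/112.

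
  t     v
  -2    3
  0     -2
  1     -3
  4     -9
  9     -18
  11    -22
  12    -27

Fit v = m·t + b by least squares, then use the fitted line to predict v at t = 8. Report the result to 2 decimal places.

v̂ = -17.13

Entries of AᵀA: Σt·t = 367, Σt = 35, Σ1 = 7.
For Aᵀv: Σt·v = -773, Σv = -78.
So AᵀA·[m, b]ᵀ = Aᵀv: [[367, 35]; [35, 7]]·[m, b]ᵀ = [-773, -78]ᵀ.
Δ = 367·7 − 35² = 1344.
m = ((-773)·7 − 35·(-78))/1344 = -383/192; b = (367·(-78) − 35·(-773))/1344 = -1571/1344.
At t = 8: v̂ = (-383/192)·(8) + (-1571/1344)·(1) = -7673/448.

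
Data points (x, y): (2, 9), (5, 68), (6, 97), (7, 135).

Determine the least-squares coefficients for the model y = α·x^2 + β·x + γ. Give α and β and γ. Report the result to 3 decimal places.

Normal-equation sums: Σx^2·x^2 = 4338, Σx^2·x = 692, Σx^2 = 114, Σx·x = 114, Σx = 20, Σ1 = 4.
For Mᵀy: Σx^2·y = 11843, Σx·y = 1885, Σy = 309.
Solving the 3×3 system (Gaussian elimination) gives α = 1031/362, β = -193/362, γ = -227/181.

α = 2.848, β = -0.533, γ = -1.254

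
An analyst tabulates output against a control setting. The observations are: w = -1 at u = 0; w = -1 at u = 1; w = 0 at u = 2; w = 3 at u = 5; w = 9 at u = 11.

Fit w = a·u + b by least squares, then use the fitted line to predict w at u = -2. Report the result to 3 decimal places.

ŵ = -3.520

Entries of AᵀA: Σu·u = 151, Σu = 19, Σ1 = 5.
Moment sums: Σu·w = 113, Σw = 10.
So AᵀA·[a, b]ᵀ = Aᵀw: [[151, 19]; [19, 5]]·[a, b]ᵀ = [113, 10]ᵀ.
Eliminating b: 5·(row 1) − 19·(row 2) gives 394·a = 5·113 − 19·10 = 375, so a = 375/394.
Then b = (10 − 19·(375/394))/5 = -637/394.
At u = -2: ŵ = (375/394)·(-2) + (-637/394)·(1) = -1387/394.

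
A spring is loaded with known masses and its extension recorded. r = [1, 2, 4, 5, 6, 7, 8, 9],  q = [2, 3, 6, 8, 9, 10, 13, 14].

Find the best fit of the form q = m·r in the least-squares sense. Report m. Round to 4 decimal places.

m = 1.5435

Forming XᵀX = [[276]] and Xᵀq = [426]ᵀ gives XᵀX·[m]ᵀ = Xᵀq.
m = 426/276 = 1.54348.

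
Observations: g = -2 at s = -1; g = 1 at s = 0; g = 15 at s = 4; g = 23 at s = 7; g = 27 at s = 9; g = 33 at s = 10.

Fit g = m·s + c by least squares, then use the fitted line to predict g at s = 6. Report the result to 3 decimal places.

ĝ = 19.739

The normal equations are: 247·m + 29·c = 796;  29·m + 6·c = 97.
(Σs·s = 247, Σs = 29, Σ1 = 6, Σs·g = 796, Σg = 97.)
Eliminating c: 6·(row 1) − 29·(row 2) gives 641·m = 6·796 − 29·97 = 1963, so m = 1963/641.
Then c = (97 − 29·(1963/641))/6 = 875/641.
At s = 6: ĝ = (1963/641)·(6) + (875/641)·(1) = 12653/641.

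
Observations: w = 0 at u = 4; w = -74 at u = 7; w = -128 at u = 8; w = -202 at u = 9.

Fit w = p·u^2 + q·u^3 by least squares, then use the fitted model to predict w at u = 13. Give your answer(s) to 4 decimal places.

ŵ = -756.2948

AᵀA·[p, q]ᵀ = Aᵀw reads: 13314·p + 109648·q = -28180;  109648·p + 915330·q = -238176.
det = 13314·915330 − 109648² = 164019716.
p = ((-28180)·915330 − 109648·(-238176))/164019716 = 80380662/41004929; q = (13314·(-238176) − 109648·(-28180))/164019716 = -2899808/5857847.
At u = 13: ŵ = (80380662/41004929)·(169) + (-2899808/5857847)·(2197) = -1348339798/1782823.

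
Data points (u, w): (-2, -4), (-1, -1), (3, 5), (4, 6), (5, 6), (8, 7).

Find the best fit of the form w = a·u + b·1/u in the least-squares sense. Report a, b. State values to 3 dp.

a = 1.062, b = 1.262

With design matrix M, MᵀM = [[119, 6]; [6, 21301/14400]] and Mᵀw = [134, 989/120]ᵀ.
Δ = 119·(21301/14400) − 6² = 2016419/14400.
a = (134·(21301/14400) − 6·(989/120))/(2016419/14400) = 2142254/2016419; b = (119·(989/120) − 6·134)/(2016419/14400) = 2545320/2016419.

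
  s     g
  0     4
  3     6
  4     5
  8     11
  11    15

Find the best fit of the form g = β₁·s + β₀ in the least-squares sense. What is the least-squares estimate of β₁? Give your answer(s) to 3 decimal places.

From the data, Σs·s = 210, Σs = 26, Σ1 = 5.
For Xᵀg: Σs·g = 291, Σg = 41.
det = 210·5 − 26² = 374.
β₁ = (291·5 − 26·41)/374 = 389/374; β₀ = (210·41 − 26·291)/374 = 522/187.

β₁ = 1.040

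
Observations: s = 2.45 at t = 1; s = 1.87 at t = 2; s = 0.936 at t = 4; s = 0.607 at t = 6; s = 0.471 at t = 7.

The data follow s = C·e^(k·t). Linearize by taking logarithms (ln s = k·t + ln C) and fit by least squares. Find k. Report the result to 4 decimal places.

With ln sᵢ as the transformed response and tᵢ as the regressor:
Σt = 20.0000, Σ(t)² = 106.0000, Σln s = 0.2038, Σt·ln s = -6.3822.
Normal system: [[106.0000, 20.0000]; [20.0000, 5]]·[k, ln C]ᵀ = [-6.3822, 0.2038]ᵀ.
Slope k = (n·Σt·ln s − Σt·Σln s)/(n·Σ(t)² − (Σt)²) = (5·-6.3822 − 20.0000·0.2038)/130.0000 = -0.27682; ln C = (Σln s − k·Σt)/n = 1.14803.

k = -0.2768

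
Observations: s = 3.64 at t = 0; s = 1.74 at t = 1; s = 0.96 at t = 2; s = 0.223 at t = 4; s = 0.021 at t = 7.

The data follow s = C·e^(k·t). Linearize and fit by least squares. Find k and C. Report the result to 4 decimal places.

Let Y = ln s. Fitting Y = k·t + ln C by least squares:
AᵀA = [[70.0000, 14.0000]; [14.0000, 5]], rhs = [-32.5727, -3.5588]ᵀ  (here Σt = 14.0000, Σ(t)² = 70.0000, Σln s = -3.5588, Σt·ln s = -32.5727).
Solving (det = 154.0000): k = -0.73403, ln C = 1.34353, so C = exp(1.34353) = 3.83256.

k = -0.7340, C = 3.8326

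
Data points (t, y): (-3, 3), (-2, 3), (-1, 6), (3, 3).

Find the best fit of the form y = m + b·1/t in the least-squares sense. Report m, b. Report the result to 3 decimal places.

Forming MᵀM = [[4, -3/2]; [-3/2, 53/36]] and Mᵀy = [15, -15/2]ᵀ gives MᵀM·[m, b]ᵀ = Mᵀy.
Eliminating b: (53/36)·(row 1) − (-3/2)·(row 2) gives (131/36)·m = (53/36)·15 − (-3/2)·(-15/2) = 65/6, so m = 390/131.
Then b = ((-15/2) − (-3/2)·(390/131))/(53/36) = -270/131.

m = 2.977, b = -2.061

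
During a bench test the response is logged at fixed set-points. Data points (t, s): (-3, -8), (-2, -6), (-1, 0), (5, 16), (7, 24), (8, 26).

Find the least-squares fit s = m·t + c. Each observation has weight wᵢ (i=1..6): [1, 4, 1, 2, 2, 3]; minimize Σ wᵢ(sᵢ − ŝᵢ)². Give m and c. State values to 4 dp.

m = 3.1658, c = 0.9255

Normal-equation sums: Σwᵢ·t·t = 366, Σwᵢ·t = 36, Σwᵢ·1 = 13.
And Σwᵢ·t·s = 1192, Σwᵢ·s = 126.
Eliminating c: 13·(row 1) − 36·(row 2) gives 3462·m = 13·1192 − 36·126 = 10960, so m = 5480/1731.
Then c = (126 − 36·(5480/1731))/13 = 534/577.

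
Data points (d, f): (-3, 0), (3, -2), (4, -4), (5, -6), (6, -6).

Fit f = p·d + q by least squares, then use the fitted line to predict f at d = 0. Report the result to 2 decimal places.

f̂ = -1.56

The normal system XᵀX·[p, q]ᵀ = Xᵀf is [[95, 15]; [15, 5]]·[p, q]ᵀ = [-88, -18]ᵀ.
det = 95·5 − 15² = 250.
p = ((-88)·5 − 15·(-18))/250 = -17/25; q = (95·(-18) − 15·(-88))/250 = -39/25.
At d = 0: f̂ = (-17/25)·(0) + (-39/25)·(1) = -39/25.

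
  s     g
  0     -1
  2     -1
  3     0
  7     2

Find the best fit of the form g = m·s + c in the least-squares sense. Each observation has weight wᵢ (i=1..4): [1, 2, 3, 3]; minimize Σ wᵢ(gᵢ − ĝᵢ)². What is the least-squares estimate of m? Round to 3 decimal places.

m = 0.498

Normal-equation sums: Σwᵢ·s·s = 182, Σwᵢ·s = 34, Σwᵢ·1 = 9.
Moment sums: Σwᵢ·s·g = 38, Σwᵢ·g = 3.
Normal equations: [[182, 34]; [34, 9]]·[m, c]ᵀ = [38, 3]ᵀ.
det = 182·9 − 34² = 482.
m = (38·9 − 34·3)/482 = 120/241; c = (182·3 − 34·38)/482 = -373/241.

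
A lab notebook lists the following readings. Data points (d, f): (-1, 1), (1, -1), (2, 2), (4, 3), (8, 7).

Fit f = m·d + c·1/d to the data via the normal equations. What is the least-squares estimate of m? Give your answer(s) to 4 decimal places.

m = 0.9123

Sums needed: Σd·d = 86, Σd·1/d = 5, Σ1/d·1/d = 149/64.
Right-hand side: Σd·f = 70, Σ1/d·f = 5/8.
AᵀA·[m, c]ᵀ = Aᵀf becomes [[86, 5]; [5, 149/64]]·[m, c]ᵀ = [70, 5/8]ᵀ.
Eliminating c: (149/64)·(row 1) − 5·(row 2) gives (5607/32)·m = (149/64)·70 − 5·(5/8) = 5115/32, so m = 1705/1869.
Then c = ((5/8) − 5·(1705/1869))/(149/64) = -3160/1869.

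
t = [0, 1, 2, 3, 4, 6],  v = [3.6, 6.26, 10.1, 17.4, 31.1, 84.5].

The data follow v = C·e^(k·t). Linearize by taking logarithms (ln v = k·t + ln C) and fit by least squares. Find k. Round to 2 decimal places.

k = 0.53

Linearized form: ln v = k·t + ln C. From the 6 transformed points,
AᵀA = [[66.0000, 16.0000]; [16.0000, 6]], rhs = [55.3980, 16.1581]ᵀ  (here Σt = 16.0000, Σ(t)² = 66.0000, Σln v = 16.1581, Σt·ln v = 55.3980).
Δ = 66.0000·6 − (16.0000)² = 140.0000; k = (55.3980·6 − 16.0000·16.1581)/140.0000 = 0.52756, ln C = (66.0000·16.1581 − 16.0000·55.3980)/140.0000 = 1.28618.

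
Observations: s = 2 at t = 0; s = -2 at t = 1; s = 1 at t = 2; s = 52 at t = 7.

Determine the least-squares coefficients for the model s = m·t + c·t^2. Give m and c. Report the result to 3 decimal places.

Forming AᵀA = [[54, 352]; [352, 2418]] and Aᵀs = [364, 2550]ᵀ gives AᵀA·[m, c]ᵀ = Aᵀs.
Determinant 54·2418 − 352² = 6668.
m = (364·2418 − 352·2550)/6668 = -4362/1667; c = (54·2550 − 352·364)/6668 = 2393/1667.

m = -2.617, c = 1.436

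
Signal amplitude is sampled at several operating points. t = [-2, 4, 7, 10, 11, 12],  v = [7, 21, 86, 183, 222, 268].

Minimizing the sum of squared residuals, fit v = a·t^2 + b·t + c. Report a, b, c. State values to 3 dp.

The normal system MᵀM·[a, b, c]ᵀ = Mᵀv is [[48050, 4458, 434]; [4458, 434, 42]; [434, 42, 6]]·[a, b, c]ᵀ = [88332, 8160, 787]ᵀ.
Inverting the 3×3 Gram matrix, [a, b, c]ᵀ = [11857/5918, -82023/59180, -239959/59180]ᵀ.

a = 2.004, b = -1.386, c = -4.055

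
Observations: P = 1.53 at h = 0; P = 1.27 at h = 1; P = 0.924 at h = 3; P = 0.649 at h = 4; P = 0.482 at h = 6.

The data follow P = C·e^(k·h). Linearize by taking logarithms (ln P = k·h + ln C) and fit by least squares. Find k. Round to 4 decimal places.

Let Y = ln P. Fitting Y = k·h + ln C by least squares:
Σh = 14.0000, Σ(h)² = 62.0000, Σln P = -0.5769, Σh·ln P = -6.1063.
Equations: 62.0000·k + 14.0000·ln C = -6.1063;  14.0000·k + 5·ln C = -0.5769.
Solving (det = 114.0000): k = -0.19697, ln C = 0.43614.

k = -0.1970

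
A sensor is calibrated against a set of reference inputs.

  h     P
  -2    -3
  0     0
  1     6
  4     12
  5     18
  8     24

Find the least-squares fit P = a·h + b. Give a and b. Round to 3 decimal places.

AᵀA·[a, b]ᵀ = AᵀP reads: 110·a + 16·b = 342;  16·a + 6·b = 57.
(Σh·h = 110, Σh = 16, Σ1 = 6, Σh·P = 342, ΣP = 57.)
Determinant 110·6 − 16² = 404.
a = (342·6 − 16·57)/404 = 285/101; b = (110·57 − 16·342)/404 = 399/202.

a = 2.822, b = 1.975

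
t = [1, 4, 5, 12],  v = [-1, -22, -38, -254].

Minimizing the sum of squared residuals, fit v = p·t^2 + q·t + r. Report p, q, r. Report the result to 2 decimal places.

The normal system AᵀA·[p, q, r]ᵀ = Aᵀv is [[21618, 1918, 186]; [1918, 186, 22]; [186, 22, 4]]·[p, q, r]ᵀ = [-37879, -3327, -315]ᵀ.
Inverting the 3×3 Gram matrix, [p, q, r]ᵀ = [-8297/4196, 56561/20980, -8552/5245]ᵀ.

p = -1.98, q = 2.70, r = -1.63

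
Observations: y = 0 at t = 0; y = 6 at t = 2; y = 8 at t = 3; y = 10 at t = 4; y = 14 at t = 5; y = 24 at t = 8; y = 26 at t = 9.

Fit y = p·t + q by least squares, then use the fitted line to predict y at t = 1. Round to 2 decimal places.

ŷ = 2.44

Normal-equation sums: Σt·t = 199, Σt = 31, Σ1 = 7.
For Xᵀy: Σt·y = 572, Σy = 88.
So XᵀX·[p, q]ᵀ = Xᵀy: [[199, 31]; [31, 7]]·[p, q]ᵀ = [572, 88]ᵀ.
det = 199·7 − 31² = 432.
p = (572·7 − 31·88)/432 = 319/108; q = (199·88 − 31·572)/432 = -55/108.
At t = 1: ŷ = (319/108)·(1) + (-55/108)·(1) = 22/9.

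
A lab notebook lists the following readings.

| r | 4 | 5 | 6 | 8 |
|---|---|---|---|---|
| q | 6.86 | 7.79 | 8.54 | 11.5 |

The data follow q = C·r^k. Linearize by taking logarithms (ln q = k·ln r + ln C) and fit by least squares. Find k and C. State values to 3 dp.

Taking logs, ln q = k·ln r + ln C, so regress ln q on ln r.
Σln r = 6.8669, Σ(ln r)² = 12.0466, Σln q = 8.5657, Σln r·ln q = 14.8951.
Equations: 12.0466·k + 6.8669·ln C = 14.8951;  6.8669·k + 4·ln C = 8.5657.
Slope k = (n·Σln r·ln q − Σln r·Σln q)/(n·Σ(ln r)² − (Σln r)²) = (4·14.8951 − 6.8669·8.5657)/1.0316 = 0.73746; ln C = (Σln q − k·Σln r)/n = 0.87539, so C = exp(0.87539) = 2.39980.

k = 0.737, C = 2.400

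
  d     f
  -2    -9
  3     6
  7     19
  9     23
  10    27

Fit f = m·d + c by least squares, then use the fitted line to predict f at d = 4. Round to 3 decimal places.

With design matrix A, AᵀA = [[243, 27]; [27, 5]] and Aᵀf = [646, 66]ᵀ.
Eliminating c: 5·(row 1) − 27·(row 2) gives 486·m = 5·646 − 27·66 = 1448, so m = 724/243.
Then c = (66 − 27·(724/243))/5 = -26/9.
At d = 4: f̂ = (724/243)·(4) + (-26/9)·(1) = 2194/243.

f̂ = 9.029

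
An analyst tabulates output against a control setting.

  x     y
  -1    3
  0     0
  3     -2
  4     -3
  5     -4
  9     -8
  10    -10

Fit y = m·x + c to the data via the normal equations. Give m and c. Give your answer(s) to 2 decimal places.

The normal system AᵀA·[m, c]ᵀ = Aᵀy is [[232, 30]; [30, 7]]·[m, c]ᵀ = [-213, -24]ᵀ.
Δ = 232·7 − 30² = 724.
m = ((-213)·7 − 30·(-24))/724 = -771/724; c = (232·(-24) − 30·(-213))/724 = 411/362.

m = -1.06, c = 1.14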